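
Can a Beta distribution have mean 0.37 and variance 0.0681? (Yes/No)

Yes

The Beta variance bound is σ² < μ(1−μ).
Here μ(1−μ) = 0.37×0.63 = 0.2331, and 0.0681 < 0.2331.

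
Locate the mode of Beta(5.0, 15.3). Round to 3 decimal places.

0.219

With α,β > 1, mode = (α−1)/(α+β−2) = 4.0/18.3 = 0.219.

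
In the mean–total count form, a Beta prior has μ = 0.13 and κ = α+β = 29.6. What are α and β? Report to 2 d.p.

Split κ in proportion μ : (1−μ): α = 0.13·29.6 = 3.85, β = 29.6 − 3.85 = 25.75.

α = 3.85, β = 25.75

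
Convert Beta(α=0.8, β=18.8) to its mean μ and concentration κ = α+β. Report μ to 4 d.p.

μ = 0.0408, κ = 19.6

κ = α+β = 0.8+18.8 = 19.6; μ = α/κ = 0.8/19.6 = 0.0408.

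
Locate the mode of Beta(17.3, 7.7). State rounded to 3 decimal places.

The density x^(α−1)(1−x)^(β−1) is maximised at (α−1)/(α+β−2) = 16.3/23.0 = 0.709.

0.709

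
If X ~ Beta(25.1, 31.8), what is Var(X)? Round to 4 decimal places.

0.0043

Var = αβ/[(α+β)²(α+β+1)] = (25.1×31.8)/(56.9²×57.9) = 798.18/187457.619 = 0.0043.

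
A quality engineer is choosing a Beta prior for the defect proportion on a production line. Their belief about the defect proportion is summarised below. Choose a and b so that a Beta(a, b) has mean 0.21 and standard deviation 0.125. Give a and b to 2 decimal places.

a = 2.02, b = 7.60

First σ² = 0.015625. Setting a = μn, b = (1−μ)n with n = a+b,
μ(1−μ)/(n+1) = 0.015625 ⇒ n+1 = 0.1659/0.015625 = 10.6176 ⇒ n = 9.6176.
Hence a = 0.21×9.6176 = 2.02, b = 0.79×9.6176 = 7.60.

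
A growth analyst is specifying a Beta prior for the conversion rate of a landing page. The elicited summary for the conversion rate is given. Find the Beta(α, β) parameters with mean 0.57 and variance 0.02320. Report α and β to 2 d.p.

Let s = α+β. The Beta variance is μ(1−μ)/(s+1).
So s+1 = μ(1−μ)/σ² = (0.57×0.43)/0.02320 = 0.2451/0.02320 = 10.5647, giving s = 9.5647.
Then α = μs = 0.57×9.5647 = 5.45 and β = (1−μ)s = 0.43×9.5647 = 4.11.

α = 5.45, β = 4.11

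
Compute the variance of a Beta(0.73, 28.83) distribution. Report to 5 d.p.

0.00079

μ = 0.73/29.56 = 0.024696; Var = μ(1−μ)/(α+β+1) = 0.0240857/30.56 = 0.00079.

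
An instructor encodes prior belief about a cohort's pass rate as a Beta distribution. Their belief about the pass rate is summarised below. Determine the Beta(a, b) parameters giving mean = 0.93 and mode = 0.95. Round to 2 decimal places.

a = 41.85, b = 3.15

With s = a+b: μ = a/s and mode = (a−1)/(s−2). Eliminating a = μs,
μs − 1 = m(s−2) ⇒ s(μ−m) = 1−2m ⇒ s = -0.90/-0.02 = 45.0000.
So a = μs = 41.85, b = (1−μ)s = 3.15.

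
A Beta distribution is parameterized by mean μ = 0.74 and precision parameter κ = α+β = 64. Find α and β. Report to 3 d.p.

α = 47.360, β = 16.640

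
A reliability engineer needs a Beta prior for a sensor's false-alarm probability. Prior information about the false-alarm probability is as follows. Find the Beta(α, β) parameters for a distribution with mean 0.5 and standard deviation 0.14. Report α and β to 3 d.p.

α = 5.878, β = 5.878

σ² = 0.14² = 0.0196.
With s = α+β, Var = μ(1−μ)/(s+1), so s+1 = (0.5×0.5)/0.0196 = 12.7551 and s = 11.7551.
α = μs = 5.878, β = (1−μ)s = 5.878.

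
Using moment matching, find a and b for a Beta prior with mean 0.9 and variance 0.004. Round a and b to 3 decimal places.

Write ν = a+b; then a = μν and Var = μ(1−μ)/(ν+1).
ν = μ(1−μ)/Var − 1 = 0.09/0.004 − 1 = 21.5000.
a = 0.9·21.5000 = 19.350, b = 0.1·21.5000 = 2.150.

a = 19.350, b = 2.150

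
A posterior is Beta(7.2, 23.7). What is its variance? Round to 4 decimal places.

Var = αβ/[(α+β)²(α+β+1)] = (7.2×23.7)/(30.9²×31.9) = 170.64/30458.439 = 0.0056.

0.0056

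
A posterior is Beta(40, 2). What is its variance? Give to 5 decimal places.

0.00105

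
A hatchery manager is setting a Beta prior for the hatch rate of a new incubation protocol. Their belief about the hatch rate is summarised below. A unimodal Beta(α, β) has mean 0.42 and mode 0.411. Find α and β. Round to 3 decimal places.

α = 8.307, β = 11.471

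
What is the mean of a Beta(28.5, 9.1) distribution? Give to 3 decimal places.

E[X] = α/(α+β) = 28.5/37.6 = 0.758.

0.758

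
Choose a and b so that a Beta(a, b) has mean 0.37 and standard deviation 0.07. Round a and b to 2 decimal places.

σ² = 0.07² = 0.0049.
With s = a+b, Var = μ(1−μ)/(s+1), so s+1 = (0.37×0.63)/0.0049 = 47.5714 and s = 46.5714.
a = μs = 17.23, b = (1−μ)s = 29.34.

a = 17.23, b = 29.34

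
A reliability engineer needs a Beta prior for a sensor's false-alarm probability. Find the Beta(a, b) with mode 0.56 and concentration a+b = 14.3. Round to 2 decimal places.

a = 7.89, b = 6.41

Mode = (a−1)/(κ−2) with κ = a+b, so a−1 = 0.56·12.3 = 6.89.
a = 7.89; b = κ − a = 6.41.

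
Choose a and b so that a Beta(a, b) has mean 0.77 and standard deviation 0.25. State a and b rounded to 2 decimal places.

a = 1.41, b = 0.42

σ² = 0.25² = 0.0625.
With s = a+b, Var = μ(1−μ)/(s+1), so s+1 = (0.77×0.23)/0.0625 = 2.8336 and s = 1.8336.
a = μs = 1.41, b = (1−μ)s = 0.42.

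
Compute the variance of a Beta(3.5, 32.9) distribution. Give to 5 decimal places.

Var = αβ/[(α+β)²(α+β+1)] = (3.5×32.9)/(36.4²×37.4) = 115.15/49553.504 = 0.00232.

0.00232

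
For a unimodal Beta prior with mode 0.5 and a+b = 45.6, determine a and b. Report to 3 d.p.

For a,b>1 the mode is (a−1)/(a+b−2), so a = mode·(κ−2)+1 = 0.5×43.6+1 = 22.800.
And b = (1−mode)·(κ−2)+1 = 0.5×43.6+1 = 22.800.

a = 22.800, b = 22.800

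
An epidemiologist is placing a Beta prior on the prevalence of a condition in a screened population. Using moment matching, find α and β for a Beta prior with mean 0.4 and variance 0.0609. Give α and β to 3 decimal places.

By moment matching, α+β = μ(1−μ)/σ² − 1 = (0.4·0.6)/0.0609 − 1 = 3.9409 − 1 = 2.9409.
Since α/(α+β) = μ, α = 0.4·2.9409 = 1.176 and β = 0.6·2.9409 = 1.765.

α = 1.176, β = 1.765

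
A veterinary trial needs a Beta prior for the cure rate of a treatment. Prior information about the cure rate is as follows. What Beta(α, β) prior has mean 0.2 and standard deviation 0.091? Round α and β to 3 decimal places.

α = 3.664, β = 14.657

First σ² = 0.008281. Setting α = μn, β = (1−μ)n with n = α+β,
μ(1−μ)/(n+1) = 0.008281 ⇒ n+1 = 0.16/0.008281 = 19.3213 ⇒ n = 18.3213.
Hence α = 0.2×18.3213 = 3.664, β = 0.8×18.3213 = 14.657.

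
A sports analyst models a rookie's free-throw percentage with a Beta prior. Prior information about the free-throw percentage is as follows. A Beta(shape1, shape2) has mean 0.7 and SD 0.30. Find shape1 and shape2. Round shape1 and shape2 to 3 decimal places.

shape1 = 0.933, shape2 = 0.400

Variance = 0.30² = 0.0900. The moment-matching identity shape1+shape2 = μ(1−μ)/Var − 1 gives
shape1+shape2 = 0.21/0.0900 − 1 = 1.3333, so shape1 = μ·1.3333 = 0.933 and shape2 = (1−μ)·1.3333 = 0.400.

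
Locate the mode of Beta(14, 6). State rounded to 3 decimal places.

With α,β > 1, mode = (α−1)/(α+β−2) = 13/18 = 0.722.

0.722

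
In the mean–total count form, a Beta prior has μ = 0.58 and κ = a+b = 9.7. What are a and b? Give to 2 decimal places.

a = 5.63, b = 4.07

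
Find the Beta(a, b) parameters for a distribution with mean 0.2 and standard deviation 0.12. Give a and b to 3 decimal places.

a = 2.022, b = 8.089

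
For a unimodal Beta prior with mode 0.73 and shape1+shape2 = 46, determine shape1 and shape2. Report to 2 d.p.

Mode = (shape1−1)/(κ−2) with κ = shape1+shape2, so shape1−1 = 0.73·44 = 32.12.
shape1 = 33.12; shape2 = κ − shape1 = 12.88.

shape1 = 33.12, shape2 = 12.88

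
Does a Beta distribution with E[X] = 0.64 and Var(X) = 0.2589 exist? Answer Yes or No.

No

For any Beta, Var(X) < E[X]·(1−E[X]).
Here μ(1−μ) = 0.64×0.36 = 0.2304, and 0.2589 ≥ 0.2304.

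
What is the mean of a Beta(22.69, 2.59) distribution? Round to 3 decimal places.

The Beta mean is α/(α+β) = 22.69/(22.69+2.59) = 0.898.

0.898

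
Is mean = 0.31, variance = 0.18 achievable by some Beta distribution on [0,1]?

Yes

For any Beta, Var(X) < E[X]·(1−E[X]).
Here μ(1−μ) = 0.31×0.69 = 0.2139, and 0.18 < 0.2139.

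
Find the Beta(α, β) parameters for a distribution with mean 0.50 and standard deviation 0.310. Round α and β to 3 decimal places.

α = 0.801, β = 0.801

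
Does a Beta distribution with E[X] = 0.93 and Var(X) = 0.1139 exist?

The Beta variance bound is σ² < μ(1−μ).
Here μ(1−μ) = 0.93×0.07 = 0.0651, and 0.1139 ≥ 0.0651.

No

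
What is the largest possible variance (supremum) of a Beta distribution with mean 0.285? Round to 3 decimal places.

For fixed mean μ the Beta variance is μ(1−μ)/(α+β+1), increasing as α+β decreases.
Its least upper bound (not attained) is μ(1−μ) = 0.285·0.715 = 0.204.

0.204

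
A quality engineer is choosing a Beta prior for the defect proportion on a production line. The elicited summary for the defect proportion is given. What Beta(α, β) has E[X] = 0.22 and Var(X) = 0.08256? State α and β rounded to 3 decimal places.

α = 0.237, β = 0.841

By moment matching, α+β = μ(1−μ)/σ² − 1 = (0.22·0.78)/0.08256 − 1 = 2.0785 − 1 = 1.0785.
Since α/(α+β) = μ, α = 0.22·1.0785 = 0.237 and β = 0.78·1.0785 = 0.841.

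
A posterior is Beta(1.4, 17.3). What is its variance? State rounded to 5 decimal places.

0.00352

Var = αβ/[(α+β)²(α+β+1)] = (1.4×17.3)/(18.7²×19.7) = 24.22/6888.893 = 0.00352.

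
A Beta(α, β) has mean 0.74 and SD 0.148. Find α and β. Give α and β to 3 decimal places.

First σ² = 0.021904. Setting α = μn, β = (1−μ)n with n = α+β,
μ(1−μ)/(n+1) = 0.021904 ⇒ n+1 = 0.1924/0.021904 = 8.7838 ⇒ n = 7.7838.
Hence α = 0.74×7.7838 = 5.760, β = 0.26×7.7838 = 2.024.

α = 5.760, β = 2.024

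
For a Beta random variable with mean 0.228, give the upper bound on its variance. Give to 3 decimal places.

For fixed mean μ the Beta variance is μ(1−μ)/(α+β+1), increasing as α+β decreases.
Its least upper bound (not attained) is μ(1−μ) = 0.228·0.772 = 0.176.

0.176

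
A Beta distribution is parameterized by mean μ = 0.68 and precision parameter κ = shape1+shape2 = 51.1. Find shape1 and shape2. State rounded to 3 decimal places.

shape1 = μκ = 0.68×51.1 = 34.748 and shape2 = (1−μ)κ = 0.32×51.1 = 16.352.

shape1 = 34.748, shape2 = 16.352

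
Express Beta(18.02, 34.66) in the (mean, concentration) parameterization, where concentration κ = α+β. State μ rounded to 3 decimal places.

μ = 0.342, κ = 52.68

κ = α+β = 18.02+34.66 = 52.68; μ = α/κ = 18.02/52.68 = 0.342.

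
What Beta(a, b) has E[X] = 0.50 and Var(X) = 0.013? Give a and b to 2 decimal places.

a = 9.12, b = 9.12

Write ν = a+b; then a = μν and Var = μ(1−μ)/(ν+1).
ν = μ(1−μ)/Var − 1 = 0.2500/0.013 − 1 = 18.2308.
a = 0.50·18.2308 = 9.12, b = 0.50·18.2308 = 9.12.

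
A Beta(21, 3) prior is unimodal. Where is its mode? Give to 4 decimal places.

0.9091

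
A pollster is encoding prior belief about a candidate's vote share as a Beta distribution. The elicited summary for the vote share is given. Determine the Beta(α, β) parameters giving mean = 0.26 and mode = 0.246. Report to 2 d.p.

α = 9.43, β = 26.85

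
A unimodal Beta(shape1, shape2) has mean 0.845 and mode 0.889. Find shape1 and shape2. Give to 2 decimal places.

shape1 = 14.94, shape2 = 2.74

Let s = shape1+shape2. Mean gives shape1 = μs = 0.845s; mode gives (shape1−1)/(s−2) = 0.889.
Substituting: 0.845s − 1 = 0.889(s−2) = 0.889s − 1.778, so -0.044s = -0.778 and s = 17.6818.
Then shape1 = 0.845×17.6818 = 14.94 and shape2 = s−shape1 = 2.74.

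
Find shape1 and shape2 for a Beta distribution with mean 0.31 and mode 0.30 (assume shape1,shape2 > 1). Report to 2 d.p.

Let s = shape1+shape2. Mean gives shape1 = μs = 0.31s; mode gives (shape1−1)/(s−2) = 0.30.
Substituting: 0.31s − 1 = 0.30(s−2) = 0.30s − 0.60, so 0.01s = 0.40 and s = 40.0000.
Then shape1 = 0.31×40.0000 = 12.40 and shape2 = s−shape1 = 27.60.

shape1 = 12.40, shape2 = 27.60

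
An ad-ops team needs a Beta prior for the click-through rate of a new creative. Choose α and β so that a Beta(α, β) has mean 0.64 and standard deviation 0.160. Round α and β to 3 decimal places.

First σ² = 0.025600. Setting α = μn, β = (1−μ)n with n = α+β,
μ(1−μ)/(n+1) = 0.025600 ⇒ n+1 = 0.2304/0.025600 = 9.0000 ⇒ n = 8.0000.
Hence α = 0.64×8.0000 = 5.120, β = 0.36×8.0000 = 2.880.

α = 5.120, β = 2.880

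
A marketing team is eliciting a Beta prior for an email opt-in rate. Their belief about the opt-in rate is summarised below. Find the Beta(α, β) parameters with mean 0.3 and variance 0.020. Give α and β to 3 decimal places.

α = 2.850, β = 6.650

Let s = α+β. The Beta variance is μ(1−μ)/(s+1).
So s+1 = μ(1−μ)/σ² = (0.3×0.7)/0.020 = 0.21/0.020 = 10.5000, giving s = 9.5000.
Then α = μs = 0.3×9.5000 = 2.850 and β = (1−μ)s = 0.7×9.5000 = 6.650.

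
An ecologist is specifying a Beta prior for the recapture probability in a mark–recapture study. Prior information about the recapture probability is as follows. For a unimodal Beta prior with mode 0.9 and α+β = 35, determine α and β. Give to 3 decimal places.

Mode = (α−1)/(κ−2) with κ = α+β, so α−1 = 0.9·33 = 29.700.
α = 30.700; β = κ − α = 4.300.

α = 30.700, β = 4.300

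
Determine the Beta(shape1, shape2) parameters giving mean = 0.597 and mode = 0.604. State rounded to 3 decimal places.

shape1 = 17.739, shape2 = 11.975

Let s = shape1+shape2. Mean gives shape1 = μs = 0.597s; mode gives (shape1−1)/(s−2) = 0.604.
Substituting: 0.597s − 1 = 0.604(s−2) = 0.604s − 1.208, so -0.007s = -0.208 and s = 29.7143.
Then shape1 = 0.597×29.7143 = 17.739 and shape2 = s−shape1 = 11.975.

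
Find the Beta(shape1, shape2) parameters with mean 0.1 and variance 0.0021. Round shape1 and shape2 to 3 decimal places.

By moment matching, shape1+shape2 = μ(1−μ)/σ² − 1 = (0.1·0.9)/0.0021 − 1 = 42.8571 − 1 = 41.8571.
Since shape1/(shape1+shape2) = μ, shape1 = 0.1·41.8571 = 4.186 and shape2 = 0.9·41.8571 = 37.671.

shape1 = 4.186, shape2 = 37.671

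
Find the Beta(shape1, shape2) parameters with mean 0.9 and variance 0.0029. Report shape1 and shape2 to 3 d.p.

shape1 = 27.031, shape2 = 3.003

Let s = shape1+shape2. The Beta variance is μ(1−μ)/(s+1).
So s+1 = μ(1−μ)/σ² = (0.9×0.1)/0.0029 = 0.09/0.0029 = 31.0345, giving s = 30.0345.
Then shape1 = μs = 0.9×30.0345 = 27.031 and shape2 = (1−μ)s = 0.1×30.0345 = 3.003.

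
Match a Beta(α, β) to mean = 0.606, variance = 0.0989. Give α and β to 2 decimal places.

Write ν = α+β; then α = μν and Var = μ(1−μ)/(ν+1).
ν = μ(1−μ)/Var − 1 = 0.238764/0.0989 − 1 = 1.4142.
α = 0.606·1.4142 = 0.86, β = 0.394·1.4142 = 0.56.

α = 0.86, β = 0.56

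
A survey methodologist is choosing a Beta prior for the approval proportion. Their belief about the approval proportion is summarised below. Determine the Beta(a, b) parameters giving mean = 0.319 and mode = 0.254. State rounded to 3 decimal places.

Let s = a+b. Mean gives a = μs = 0.319s; mode gives (a−1)/(s−2) = 0.254.
Substituting: 0.319s − 1 = 0.254(s−2) = 0.254s − 0.508, so 0.065s = 0.492 and s = 7.5692.
Then a = 0.319×7.5692 = 2.415 and b = s−a = 5.155.

a = 2.415, b = 5.155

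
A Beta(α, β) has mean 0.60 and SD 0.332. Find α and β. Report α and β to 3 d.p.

α = 0.706, β = 0.471

Variance = 0.332² = 0.110224. The moment-matching identity α+β = μ(1−μ)/Var − 1 gives
α+β = 0.2400/0.110224 − 1 = 1.1774, so α = μ·1.1774 = 0.706 and β = (1−μ)·1.1774 = 0.471.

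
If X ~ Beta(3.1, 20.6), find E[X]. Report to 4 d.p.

E[X] = α/(α+β) = 3.1/23.7 = 0.1308.

0.1308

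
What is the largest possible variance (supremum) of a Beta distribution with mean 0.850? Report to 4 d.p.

0.1275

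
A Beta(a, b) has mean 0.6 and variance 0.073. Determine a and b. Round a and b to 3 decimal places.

By moment matching, a+b = μ(1−μ)/σ² − 1 = (0.6·0.4)/0.073 − 1 = 3.2877 − 1 = 2.2877.
Since a/(a+b) = μ, a = 0.6·2.2877 = 1.373 and b = 0.4·2.2877 = 0.915.

a = 1.373, b = 0.915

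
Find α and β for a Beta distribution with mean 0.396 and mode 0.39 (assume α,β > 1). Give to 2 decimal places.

α = 14.52, β = 22.15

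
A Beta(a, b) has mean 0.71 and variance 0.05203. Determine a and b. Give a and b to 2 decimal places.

a = 2.10, b = 0.86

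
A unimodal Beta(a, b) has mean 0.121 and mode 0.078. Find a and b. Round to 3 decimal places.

a = 2.375, b = 17.253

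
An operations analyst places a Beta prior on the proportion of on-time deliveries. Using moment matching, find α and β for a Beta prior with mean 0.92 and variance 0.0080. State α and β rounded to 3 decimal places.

α = 7.544, β = 0.656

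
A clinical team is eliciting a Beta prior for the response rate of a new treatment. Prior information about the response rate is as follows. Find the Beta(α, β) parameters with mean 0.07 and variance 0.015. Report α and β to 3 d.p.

α = 0.234, β = 3.106

Let s = α+β. The Beta variance is μ(1−μ)/(s+1).
So s+1 = μ(1−μ)/σ² = (0.07×0.93)/0.015 = 0.0651/0.015 = 4.3400, giving s = 3.3400.
Then α = μs = 0.07×3.3400 = 0.234 and β = (1−μ)s = 0.93×3.3400 = 3.106.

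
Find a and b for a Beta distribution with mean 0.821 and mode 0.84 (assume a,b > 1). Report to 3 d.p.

Let s = a+b. Mean gives a = μs = 0.821s; mode gives (a−1)/(s−2) = 0.84.
Substituting: 0.821s − 1 = 0.84(s−2) = 0.84s − 1.68, so -0.019s = -0.68 and s = 35.7895.
Then a = 0.821×35.7895 = 29.383 and b = s−a = 6.406.

a = 29.383, b = 6.406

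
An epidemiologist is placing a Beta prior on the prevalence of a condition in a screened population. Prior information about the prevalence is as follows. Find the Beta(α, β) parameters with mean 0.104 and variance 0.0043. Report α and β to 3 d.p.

Let s = α+β. The Beta variance is μ(1−μ)/(s+1).
So s+1 = μ(1−μ)/σ² = (0.104×0.896)/0.0043 = 0.093184/0.0043 = 21.6707, giving s = 20.6707.
Then α = μs = 0.104×20.6707 = 2.150 and β = (1−μ)s = 0.896×20.6707 = 18.521.

α = 2.150, β = 18.521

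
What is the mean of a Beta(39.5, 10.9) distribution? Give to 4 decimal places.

The Beta mean is α/(α+β) = 39.5/(39.5+10.9) = 0.7837.

0.7837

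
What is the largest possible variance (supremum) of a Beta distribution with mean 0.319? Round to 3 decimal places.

0.217

For fixed mean μ the Beta variance is μ(1−μ)/(α+β+1), increasing as α+β decreases.
Its least upper bound (not attained) is μ(1−μ) = 0.319·0.681 = 0.217.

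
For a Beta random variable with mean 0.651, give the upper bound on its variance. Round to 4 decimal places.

0.2272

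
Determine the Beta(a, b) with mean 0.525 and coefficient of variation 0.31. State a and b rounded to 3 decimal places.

a = 4.418, b = 3.997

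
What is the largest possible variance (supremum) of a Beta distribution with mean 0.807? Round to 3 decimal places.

0.156

For fixed mean μ the Beta variance is μ(1−μ)/(α+β+1), increasing as α+β decreases.
Its least upper bound (not attained) is μ(1−μ) = 0.807·0.193 = 0.156.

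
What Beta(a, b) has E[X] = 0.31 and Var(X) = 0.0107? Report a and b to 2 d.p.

a = 5.89, b = 13.10

By moment matching, a+b = μ(1−μ)/σ² − 1 = (0.31·0.69)/0.0107 − 1 = 19.9907 − 1 = 18.9907.
Since a/(a+b) = μ, a = 0.31·18.9907 = 5.89 and b = 0.69·18.9907 = 13.10.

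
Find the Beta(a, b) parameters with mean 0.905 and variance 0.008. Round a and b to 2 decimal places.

a = 8.82, b = 0.93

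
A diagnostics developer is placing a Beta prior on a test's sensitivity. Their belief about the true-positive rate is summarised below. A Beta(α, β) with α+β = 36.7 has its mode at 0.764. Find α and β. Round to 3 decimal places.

α = 27.511, β = 9.189

For α,β>1 the mode is (α−1)/(α+β−2), so α = mode·(κ−2)+1 = 0.764×34.7+1 = 27.511.
And β = (1−mode)·(κ−2)+1 = 0.236×34.7+1 = 9.189.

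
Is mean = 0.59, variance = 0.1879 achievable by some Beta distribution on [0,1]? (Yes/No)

For any Beta, Var(X) < E[X]·(1−E[X]).
Here μ(1−μ) = 0.59×0.41 = 0.2419, and 0.1879 < 0.2419.

Yes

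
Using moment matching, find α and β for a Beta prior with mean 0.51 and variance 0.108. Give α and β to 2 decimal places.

α = 0.67, β = 0.64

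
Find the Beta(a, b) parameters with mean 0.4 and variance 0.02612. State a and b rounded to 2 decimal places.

a = 3.28, b = 4.91

By moment matching, a+b = μ(1−μ)/σ² − 1 = (0.4·0.6)/0.02612 − 1 = 9.1884 − 1 = 8.1884.
Since a/(a+b) = μ, a = 0.4·8.1884 = 3.28 and b = 0.6·8.1884 = 4.91.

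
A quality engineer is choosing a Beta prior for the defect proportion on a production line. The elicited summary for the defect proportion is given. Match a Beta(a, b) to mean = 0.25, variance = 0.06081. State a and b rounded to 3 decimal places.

a = 0.521, b = 1.563

Let s = a+b. The Beta variance is μ(1−μ)/(s+1).
So s+1 = μ(1−μ)/σ² = (0.25×0.75)/0.06081 = 0.1875/0.06081 = 3.0834, giving s = 2.0834.
Then a = μs = 0.25×2.0834 = 0.521 and b = (1−μ)s = 0.75×2.0834 = 1.563.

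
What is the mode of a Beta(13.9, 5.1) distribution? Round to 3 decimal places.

With α,β > 1, mode = (α−1)/(α+β−2) = 12.9/17.0 = 0.759.

0.759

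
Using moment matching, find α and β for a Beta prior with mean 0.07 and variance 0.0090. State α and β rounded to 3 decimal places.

By moment matching, α+β = μ(1−μ)/σ² − 1 = (0.07·0.93)/0.0090 − 1 = 7.2333 − 1 = 6.2333.
Since α/(α+β) = μ, α = 0.07·6.2333 = 0.436 and β = 0.93·6.2333 = 5.797.

α = 0.436, β = 5.797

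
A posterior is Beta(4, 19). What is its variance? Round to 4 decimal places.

Var = αβ/[(α+β)²(α+β+1)] = (4×19)/(23²×24) = 76/12696 = 0.0060.

0.0060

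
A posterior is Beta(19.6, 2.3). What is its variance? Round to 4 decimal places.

0.0041

Var = αβ/[(α+β)²(α+β+1)] = (19.6×2.3)/(21.9²×22.9) = 45.08/10983.069 = 0.0041.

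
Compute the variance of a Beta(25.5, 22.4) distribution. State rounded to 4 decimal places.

0.0051

Var = αβ/[(α+β)²(α+β+1)] = (25.5×22.4)/(47.9²×48.9) = 571.20/112196.649 = 0.0051.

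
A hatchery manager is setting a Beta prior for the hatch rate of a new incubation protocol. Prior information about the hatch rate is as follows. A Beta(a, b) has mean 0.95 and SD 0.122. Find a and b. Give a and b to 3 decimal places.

a = 2.082, b = 0.110

Variance = 0.122² = 0.014884. The moment-matching identity a+b = μ(1−μ)/Var − 1 gives
a+b = 0.0475/0.014884 − 1 = 2.1913, so a = μ·2.1913 = 2.082 and b = (1−μ)·2.1913 = 0.110.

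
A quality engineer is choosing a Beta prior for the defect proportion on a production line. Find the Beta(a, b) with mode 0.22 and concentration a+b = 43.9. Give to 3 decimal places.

a = 10.218, b = 33.682

Since the density peak of Beta(a,b) is at (a−1)/(a+b−2),
a = 1 + 0.22(43.9−2) = 10.218 and b = 43.9 − 10.218 = 33.682.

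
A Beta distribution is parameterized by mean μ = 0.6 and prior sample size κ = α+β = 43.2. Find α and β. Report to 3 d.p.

α = 25.920, β = 17.280

α = μκ = 0.6×43.2 = 25.920 and β = (1−μ)κ = 0.4×43.2 = 17.280.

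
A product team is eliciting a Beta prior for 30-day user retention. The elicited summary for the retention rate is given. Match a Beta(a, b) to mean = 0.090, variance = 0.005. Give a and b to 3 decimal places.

a = 1.384, b = 13.996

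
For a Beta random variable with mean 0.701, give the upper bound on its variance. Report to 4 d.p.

0.2096

Var = μ(1−μ)/(α+β+1), which approaches μ(1−μ) as α+β → 0.
So the supremum is μ(1−μ) = 0.701×0.299 = 0.2096.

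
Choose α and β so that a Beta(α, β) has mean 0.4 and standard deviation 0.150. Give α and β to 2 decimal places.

α = 3.87, β = 5.80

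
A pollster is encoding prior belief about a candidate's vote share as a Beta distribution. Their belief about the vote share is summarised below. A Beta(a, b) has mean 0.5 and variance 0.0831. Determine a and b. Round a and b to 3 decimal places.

Write ν = a+b; then a = μν and Var = μ(1−μ)/(ν+1).
ν = μ(1−μ)/Var − 1 = 0.25/0.0831 − 1 = 2.0084.
a = 0.5·2.0084 = 1.004, b = 0.5·2.0084 = 1.004.

a = 1.004, b = 1.004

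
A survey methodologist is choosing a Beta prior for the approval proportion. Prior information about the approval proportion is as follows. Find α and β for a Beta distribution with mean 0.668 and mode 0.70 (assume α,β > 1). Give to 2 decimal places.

α = 8.35, β = 4.15

Let s = α+β. Mean gives α = μs = 0.668s; mode gives (α−1)/(s−2) = 0.70.
Substituting: 0.668s − 1 = 0.70(s−2) = 0.70s − 1.40, so -0.032s = -0.40 and s = 12.5000.
Then α = 0.668×12.5000 = 8.35 and β = s−α = 4.15.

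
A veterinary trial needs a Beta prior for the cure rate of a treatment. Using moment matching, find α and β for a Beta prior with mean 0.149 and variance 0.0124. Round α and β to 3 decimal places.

α = 1.375, β = 7.851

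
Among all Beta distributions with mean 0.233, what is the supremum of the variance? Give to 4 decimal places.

For fixed mean μ the Beta variance is μ(1−μ)/(α+β+1), increasing as α+β decreases.
Its least upper bound (not attained) is μ(1−μ) = 0.233·0.767 = 0.1787.

0.1787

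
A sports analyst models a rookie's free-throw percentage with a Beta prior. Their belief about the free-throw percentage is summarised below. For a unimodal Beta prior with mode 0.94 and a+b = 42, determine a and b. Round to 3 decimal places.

Since the density peak of Beta(a,b) is at (a−1)/(a+b−2),
a = 1 + 0.94(42−2) = 38.600 and b = 42 − 38.600 = 3.400.

a = 38.600, b = 3.400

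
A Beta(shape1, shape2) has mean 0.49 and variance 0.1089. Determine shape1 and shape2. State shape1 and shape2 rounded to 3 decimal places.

shape1 = 0.634, shape2 = 0.660

Write ν = shape1+shape2; then shape1 = μν and Var = μ(1−μ)/(ν+1).
ν = μ(1−μ)/Var − 1 = 0.2499/0.1089 − 1 = 1.2948.
shape1 = 0.49·1.2948 = 0.634, shape2 = 0.51·1.2948 = 0.660.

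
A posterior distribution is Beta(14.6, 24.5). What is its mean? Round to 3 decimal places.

0.373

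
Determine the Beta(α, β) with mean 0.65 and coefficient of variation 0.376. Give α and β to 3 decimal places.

α = 1.826, β = 0.983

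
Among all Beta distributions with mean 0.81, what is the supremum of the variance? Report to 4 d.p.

0.1539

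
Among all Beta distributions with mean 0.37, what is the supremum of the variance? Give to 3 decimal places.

0.233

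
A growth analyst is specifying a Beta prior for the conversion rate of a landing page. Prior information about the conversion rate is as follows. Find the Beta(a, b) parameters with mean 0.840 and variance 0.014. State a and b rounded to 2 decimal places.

By moment matching, a+b = μ(1−μ)/σ² − 1 = (0.840·0.160)/0.014 − 1 = 9.6000 − 1 = 8.6000.
Since a/(a+b) = μ, a = 0.840·8.6000 = 7.22 and b = 0.160·8.6000 = 1.38.

a = 7.22, b = 1.38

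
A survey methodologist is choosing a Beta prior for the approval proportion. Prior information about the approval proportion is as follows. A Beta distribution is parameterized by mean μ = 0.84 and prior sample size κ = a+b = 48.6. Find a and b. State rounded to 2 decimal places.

a = 40.82, b = 7.78

Split κ in proportion μ : (1−μ): a = 0.84·48.6 = 40.82, b = 48.6 − 40.82 = 7.78.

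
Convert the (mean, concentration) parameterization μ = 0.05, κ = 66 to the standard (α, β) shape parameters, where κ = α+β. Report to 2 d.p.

α = μκ = 0.05×66 = 3.30 and β = (1−μ)κ = 0.95×66 = 62.70.

α = 3.30, β = 62.70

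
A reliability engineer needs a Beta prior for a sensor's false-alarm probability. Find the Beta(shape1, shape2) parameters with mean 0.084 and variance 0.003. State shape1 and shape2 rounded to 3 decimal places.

Write ν = shape1+shape2; then shape1 = μν and Var = μ(1−μ)/(ν+1).
ν = μ(1−μ)/Var − 1 = 0.076944/0.003 − 1 = 24.6480.
shape1 = 0.084·24.6480 = 2.070, shape2 = 0.916·24.6480 = 22.578.

shape1 = 2.070, shape2 = 22.578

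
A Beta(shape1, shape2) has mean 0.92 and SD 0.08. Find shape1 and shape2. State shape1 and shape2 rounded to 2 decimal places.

Variance = 0.08² = 0.0064. The moment-matching identity shape1+shape2 = μ(1−μ)/Var − 1 gives
shape1+shape2 = 0.0736/0.0064 − 1 = 10.5000, so shape1 = μ·10.5000 = 9.66 and shape2 = (1−μ)·10.5000 = 0.84.

shape1 = 9.66, shape2 = 0.84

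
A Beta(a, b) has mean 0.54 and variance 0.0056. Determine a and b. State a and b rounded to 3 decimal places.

Write ν = a+b; then a = μν and Var = μ(1−μ)/(ν+1).
ν = μ(1−μ)/Var − 1 = 0.2484/0.0056 − 1 = 43.3571.
a = 0.54·43.3571 = 23.413, b = 0.46·43.3571 = 19.944.

a = 23.413, b = 19.944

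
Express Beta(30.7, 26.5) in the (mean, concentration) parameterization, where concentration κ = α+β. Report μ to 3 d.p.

κ = α+β = 30.7+26.5 = 57.2; μ = α/κ = 30.7/57.2 = 0.537.

μ = 0.537, κ = 57.2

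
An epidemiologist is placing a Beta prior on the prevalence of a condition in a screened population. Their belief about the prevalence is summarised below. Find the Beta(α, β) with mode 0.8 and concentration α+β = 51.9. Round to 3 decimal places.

Since the density peak of Beta(α,β) is at (α−1)/(α+β−2),
α = 1 + 0.8(51.9−2) = 40.920 and β = 51.9 − 40.920 = 10.980.

α = 40.920, β = 10.980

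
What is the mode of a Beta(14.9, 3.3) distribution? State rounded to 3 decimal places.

With α,β > 1, mode = (α−1)/(α+β−2) = 13.9/16.2 = 0.858.

0.858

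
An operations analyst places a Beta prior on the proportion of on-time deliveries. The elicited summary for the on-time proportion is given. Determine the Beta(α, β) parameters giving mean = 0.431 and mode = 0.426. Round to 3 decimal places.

α = 12.758, β = 16.842

Let s = α+β. Mean gives α = μs = 0.431s; mode gives (α−1)/(s−2) = 0.426.
Substituting: 0.431s − 1 = 0.426(s−2) = 0.426s − 0.852, so 0.005s = 0.148 and s = 29.6000.
Then α = 0.431×29.6000 = 12.758 and β = s−α = 16.842.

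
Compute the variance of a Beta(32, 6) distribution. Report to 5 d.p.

0.00341

Var = αβ/[(α+β)²(α+β+1)] = (32×6)/(38²×39) = 192/56316 = 0.00341.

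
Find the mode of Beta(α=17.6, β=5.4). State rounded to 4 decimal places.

0.7905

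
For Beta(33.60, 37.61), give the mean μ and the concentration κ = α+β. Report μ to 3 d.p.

κ = α+β = 33.60+37.61 = 71.21; μ = α/κ = 33.60/71.21 = 0.472.

μ = 0.472, κ = 71.21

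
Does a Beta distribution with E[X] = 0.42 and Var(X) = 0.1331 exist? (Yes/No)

A Beta with mean μ has variance μ(1−μ)/(α+β+1) < μ(1−μ).
Here μ(1−μ) = 0.42×0.58 = 0.2436, and 0.1331 < 0.2436.

Yes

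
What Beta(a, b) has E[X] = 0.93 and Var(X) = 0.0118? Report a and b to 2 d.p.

a = 4.20, b = 0.32

Write ν = a+b; then a = μν and Var = μ(1−μ)/(ν+1).
ν = μ(1−μ)/Var − 1 = 0.0651/0.0118 − 1 = 4.5169.
a = 0.93·4.5169 = 4.20, b = 0.07·4.5169 = 0.32.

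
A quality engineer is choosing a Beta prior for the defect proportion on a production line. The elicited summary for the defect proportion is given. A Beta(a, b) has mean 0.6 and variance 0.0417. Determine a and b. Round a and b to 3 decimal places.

a = 2.853, b = 1.902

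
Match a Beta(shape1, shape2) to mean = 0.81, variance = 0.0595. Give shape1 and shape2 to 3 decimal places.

Write ν = shape1+shape2; then shape1 = μν and Var = μ(1−μ)/(ν+1).
ν = μ(1−μ)/Var − 1 = 0.1539/0.0595 − 1 = 1.5866.
shape1 = 0.81·1.5866 = 1.285, shape2 = 0.19·1.5866 = 0.301.

shape1 = 1.285, shape2 = 0.301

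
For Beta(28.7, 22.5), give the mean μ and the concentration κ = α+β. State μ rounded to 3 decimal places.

κ = α+β = 28.7+22.5 = 51.2; μ = α/κ = 28.7/51.2 = 0.561.

μ = 0.561, κ = 51.2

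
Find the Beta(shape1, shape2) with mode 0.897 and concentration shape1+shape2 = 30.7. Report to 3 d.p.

For shape1,shape2>1 the mode is (shape1−1)/(shape1+shape2−2), so shape1 = mode·(κ−2)+1 = 0.897×28.7+1 = 26.744.
And shape2 = (1−mode)·(κ−2)+1 = 0.103×28.7+1 = 3.956.

shape1 = 26.744, shape2 = 3.956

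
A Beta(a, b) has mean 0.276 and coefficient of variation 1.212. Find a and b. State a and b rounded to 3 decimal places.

Var = (CV·μ)² = (1.212×0.276)² = 0.111898.
a+b = μ(1−μ)/Var − 1 = 0.199824/0.111898 − 1 = 0.7858.
Thus a = 0.276·0.7858 = 0.217 and b = 0.724·0.7858 = 0.569.

a = 0.217, b = 0.569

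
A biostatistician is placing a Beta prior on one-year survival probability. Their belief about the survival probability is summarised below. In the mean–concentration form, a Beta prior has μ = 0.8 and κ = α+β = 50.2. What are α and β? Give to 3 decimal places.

α = μκ = 0.8×50.2 = 40.160 and β = (1−μ)κ = 0.2×50.2 = 10.040.

α = 40.160, β = 10.040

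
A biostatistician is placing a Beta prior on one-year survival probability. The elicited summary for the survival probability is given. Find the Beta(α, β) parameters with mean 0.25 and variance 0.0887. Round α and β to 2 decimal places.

α = 0.28, β = 0.84

By moment matching, α+β = μ(1−μ)/σ² − 1 = (0.25·0.75)/0.0887 − 1 = 2.1139 − 1 = 1.1139.
Since α/(α+β) = μ, α = 0.25·1.1139 = 0.28 and β = 0.75·1.1139 = 0.84.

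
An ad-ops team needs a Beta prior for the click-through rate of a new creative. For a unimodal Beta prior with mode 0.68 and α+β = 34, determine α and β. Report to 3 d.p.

α = 22.760, β = 11.240

Since the density peak of Beta(α,β) is at (α−1)/(α+β−2),
α = 1 + 0.68(34−2) = 22.760 and β = 34 − 22.760 = 11.240.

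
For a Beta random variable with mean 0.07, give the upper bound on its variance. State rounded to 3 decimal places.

Var = μ(1−μ)/(α+β+1), which approaches μ(1−μ) as α+β → 0.
So the supremum is μ(1−μ) = 0.07×0.93 = 0.065.

0.065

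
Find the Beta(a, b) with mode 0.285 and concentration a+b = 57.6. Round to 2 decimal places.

a = 16.85, b = 40.75

For a,b>1 the mode is (a−1)/(a+b−2), so a = mode·(κ−2)+1 = 0.285×55.6+1 = 16.85.
And b = (1−mode)·(κ−2)+1 = 0.715×55.6+1 = 40.75.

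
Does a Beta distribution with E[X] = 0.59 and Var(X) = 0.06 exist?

Yes

A Beta with mean μ has variance μ(1−μ)/(α+β+1) < μ(1−μ).
Here μ(1−μ) = 0.59×0.41 = 0.2419, and 0.06 < 0.2419.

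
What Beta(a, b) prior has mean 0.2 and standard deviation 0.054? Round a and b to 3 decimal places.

a = 10.774, b = 43.096

First σ² = 0.002916. Setting a = μn, b = (1−μ)n with n = a+b,
μ(1−μ)/(n+1) = 0.002916 ⇒ n+1 = 0.16/0.002916 = 54.8697 ⇒ n = 53.8697.
Hence a = 0.2×53.8697 = 10.774, b = 0.8×53.8697 = 43.096.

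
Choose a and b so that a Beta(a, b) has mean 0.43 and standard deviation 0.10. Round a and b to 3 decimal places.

a = 10.109, b = 13.401

First σ² = 0.0100. Setting a = μn, b = (1−μ)n with n = a+b,
μ(1−μ)/(n+1) = 0.0100 ⇒ n+1 = 0.2451/0.0100 = 24.5100 ⇒ n = 23.5100.
Hence a = 0.43×23.5100 = 10.109, b = 0.57×23.5100 = 13.401.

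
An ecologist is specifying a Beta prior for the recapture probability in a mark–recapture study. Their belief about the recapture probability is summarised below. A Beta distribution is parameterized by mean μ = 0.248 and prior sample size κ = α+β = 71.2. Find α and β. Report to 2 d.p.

α = 17.66, β = 53.54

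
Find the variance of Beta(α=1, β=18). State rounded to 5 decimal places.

0.00249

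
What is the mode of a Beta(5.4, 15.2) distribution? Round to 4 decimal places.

With α,β > 1, mode = (α−1)/(α+β−2) = 4.4/18.6 = 0.2366.

0.2366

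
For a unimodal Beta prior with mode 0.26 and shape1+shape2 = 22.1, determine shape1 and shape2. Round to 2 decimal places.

Since the density peak of Beta(shape1,shape2) is at (shape1−1)/(shape1+shape2−2),
shape1 = 1 + 0.26(22.1−2) = 6.23 and shape2 = 22.1 − 6.23 = 15.87.

shape1 = 6.23, shape2 = 15.87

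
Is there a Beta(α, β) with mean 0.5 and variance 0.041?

Yes

For any Beta, Var(X) < E[X]·(1−E[X]).
Here μ(1−μ) = 0.5×0.5 = 0.25, and 0.041 < 0.25.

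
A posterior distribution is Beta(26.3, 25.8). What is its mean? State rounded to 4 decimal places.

0.5048

The Beta mean is α/(α+β) = 26.3/(26.3+25.8) = 0.5048.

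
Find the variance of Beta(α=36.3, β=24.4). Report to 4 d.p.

0.0039

Var = αβ/[(α+β)²(α+β+1)] = (36.3×24.4)/(60.7²×61.7) = 885.72/227333.033 = 0.0039.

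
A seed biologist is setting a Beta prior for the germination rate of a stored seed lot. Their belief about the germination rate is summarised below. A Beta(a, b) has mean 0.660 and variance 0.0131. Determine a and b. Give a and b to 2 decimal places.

Write ν = a+b; then a = μν and Var = μ(1−μ)/(ν+1).
ν = μ(1−μ)/Var − 1 = 0.224400/0.0131 − 1 = 16.1298.
a = 0.660·16.1298 = 10.65, b = 0.340·16.1298 = 5.48.

a = 10.65, b = 5.48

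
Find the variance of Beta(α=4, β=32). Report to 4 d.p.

Var = αβ/[(α+β)²(α+β+1)] = (4×32)/(36²×37) = 128/47952 = 0.0027.

0.0027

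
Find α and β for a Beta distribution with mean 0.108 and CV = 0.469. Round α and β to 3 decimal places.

α = 3.947, β = 32.601

Var = (CV·μ)² = (0.469×0.108)² = 0.002566.
α+β = μ(1−μ)/Var − 1 = 0.096336/0.002566 − 1 = 36.5487.
Thus α = 0.108·36.5487 = 3.947 and β = 0.892·36.5487 = 32.601.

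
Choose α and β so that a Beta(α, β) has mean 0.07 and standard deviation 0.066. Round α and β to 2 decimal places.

α = 0.98, β = 12.97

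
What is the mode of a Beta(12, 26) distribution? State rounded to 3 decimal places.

0.306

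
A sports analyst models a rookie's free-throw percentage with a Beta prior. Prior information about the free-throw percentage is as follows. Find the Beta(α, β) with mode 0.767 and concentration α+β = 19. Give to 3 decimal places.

α = 14.039, β = 4.961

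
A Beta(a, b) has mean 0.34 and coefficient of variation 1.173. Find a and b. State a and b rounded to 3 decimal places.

σ = CV·μ = 1.173×0.34 = 0.39882, so σ² = 0.159057.
s+1 = μ(1−μ)/σ² = 0.2244/0.159057 = 1.4108, so s = a+b = 0.4108.
a = μs = 0.140, b = (1−μ)s = 0.271.

a = 0.140, b = 0.271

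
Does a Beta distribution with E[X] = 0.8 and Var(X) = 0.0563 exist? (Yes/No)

Yes

The Beta variance bound is σ² < μ(1−μ).
Here μ(1−μ) = 0.8×0.2 = 0.16, and 0.0563 < 0.16.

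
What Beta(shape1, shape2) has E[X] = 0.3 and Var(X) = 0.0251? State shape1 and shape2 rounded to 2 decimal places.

Write ν = shape1+shape2; then shape1 = μν and Var = μ(1−μ)/(ν+1).
ν = μ(1−μ)/Var − 1 = 0.21/0.0251 − 1 = 7.3665.
shape1 = 0.3·7.3665 = 2.21, shape2 = 0.7·7.3665 = 5.16.

shape1 = 2.21, shape2 = 5.16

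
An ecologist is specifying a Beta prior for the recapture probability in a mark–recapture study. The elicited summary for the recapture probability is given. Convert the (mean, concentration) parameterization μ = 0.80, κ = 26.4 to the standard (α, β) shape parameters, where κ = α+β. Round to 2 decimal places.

α = 21.12, β = 5.28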